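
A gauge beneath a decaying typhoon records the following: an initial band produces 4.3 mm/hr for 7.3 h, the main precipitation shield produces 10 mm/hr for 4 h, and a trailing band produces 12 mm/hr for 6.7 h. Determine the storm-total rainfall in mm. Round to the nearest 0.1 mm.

total ≈ 151.8 mm

Total = Σ Rᵢ Δtᵢ = 4.3 × 7.3 + 10 × 4 + 12 × 6.7
      = 31.39 + 40 + 80.4 = 151.8 mm.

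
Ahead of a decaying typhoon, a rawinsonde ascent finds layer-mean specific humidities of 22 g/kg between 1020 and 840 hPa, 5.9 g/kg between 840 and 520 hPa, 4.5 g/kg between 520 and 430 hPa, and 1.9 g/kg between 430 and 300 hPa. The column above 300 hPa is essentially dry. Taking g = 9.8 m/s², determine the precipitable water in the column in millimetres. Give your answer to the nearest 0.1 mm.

Precipitable water is the column-integrated vapour mass per unit area: PW = (1/g) Σ q̄ Δp, with q in kg/kg and Δp in Pa (1 kg/m² of water = 1 mm).
Layer 1020–840 hPa: Δp = 180 hPa = 18000 Pa, q̄ = 0.022 kg/kg → 0.022 × 18000 / 9.8 = 40.41 mm
Layer 840–520 hPa: Δp = 320 hPa = 32000 Pa, q̄ = 0.0059 kg/kg → 0.0059 × 32000 / 9.8 = 19.27 mm
Layer 520–430 hPa: Δp = 90 hPa = 9000 Pa, q̄ = 0.0045 kg/kg → 0.0045 × 9000 / 9.8 = 4.13 mm
Layer 430–300 hPa: Δp = 130 hPa = 13000 Pa, q̄ = 0.0019 kg/kg → 0.0019 × 13000 / 9.8 = 2.52 mm
PW = 40.41 + 19.27 + 4.13 + 2.52 = 66.33 ≈ 66.3 mm.

PW ≈ 66.3 mm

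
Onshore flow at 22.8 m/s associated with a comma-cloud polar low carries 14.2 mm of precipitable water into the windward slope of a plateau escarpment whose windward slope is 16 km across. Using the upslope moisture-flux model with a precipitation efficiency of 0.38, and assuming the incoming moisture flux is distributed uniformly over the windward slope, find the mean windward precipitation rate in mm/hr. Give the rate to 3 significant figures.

R ≈ 27.7 mm/hr

Incoming column moisture flux per unit ridge length: F = V × PW = 22.8 × 14.2 = 323.76 mm·m/s.
Spread over the 16 km slope with efficiency ε = 0.38: R = ε·F/W = 0.38 × 323.76 / 16000 m = 7.689e-03 mm/s.
R = 7.689e-03 × 3600 = 27.7 mm/hr.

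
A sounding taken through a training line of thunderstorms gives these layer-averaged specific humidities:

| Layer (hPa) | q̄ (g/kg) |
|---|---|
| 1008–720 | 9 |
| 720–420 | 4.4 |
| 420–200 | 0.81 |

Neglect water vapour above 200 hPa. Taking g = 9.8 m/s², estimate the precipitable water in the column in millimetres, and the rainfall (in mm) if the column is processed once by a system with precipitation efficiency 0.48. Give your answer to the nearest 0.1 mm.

Precipitable water is the column-integrated vapour mass per unit area: PW = (1/g) Σ q̄ Δp, with q in kg/kg and Δp in Pa (1 kg/m² of water = 1 mm).
Layer 1008–720 hPa: Δp = 288 hPa = 28800 Pa, q̄ = 0.009 kg/kg → 0.009 × 28800 / 9.8 = 26.45 mm
Layer 720–420 hPa: Δp = 300 hPa = 30000 Pa, q̄ = 0.0044 kg/kg → 0.0044 × 30000 / 9.8 = 13.47 mm
Layer 420–200 hPa: Δp = 220 hPa = 22000 Pa, q̄ = 0.00081 kg/kg → 0.00081 × 22000 / 9.8 = 1.82 mm
PW = 26.45 + 13.47 + 1.82 = 41.74 ≈ 41.7 mm.
Rainfall = ε × PW = 0.48 × 41.7 = 20.0 mm.

PW ≈ 41.7 mm; rainfall ≈ 20.0 mm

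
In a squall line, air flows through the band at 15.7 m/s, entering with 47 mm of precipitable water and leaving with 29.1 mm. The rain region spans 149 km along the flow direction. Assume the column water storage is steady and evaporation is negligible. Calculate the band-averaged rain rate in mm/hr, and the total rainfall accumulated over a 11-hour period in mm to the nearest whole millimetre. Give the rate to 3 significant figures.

R ≈ 6.79 mm/hr; total ≈ 75 mm

Column moisture flux per unit crosswind length is F = V × PW.
Inflow: F_in = 15.7 × 47 = 737.9 mm·m/s
Outflow: F_out = 15.7 × 29.1 = 456.87 mm·m/s
Steady-state rate R = (F_in − F_out)/L = (737.9 − 456.87) / 149000 m = 1.886e-03 mm/s.
R = 1.886e-03 × 3600 = 6.79 mm/hr.
Over 11 h: total = 6.79 × 11 = 74.69 ≈ 75 mm.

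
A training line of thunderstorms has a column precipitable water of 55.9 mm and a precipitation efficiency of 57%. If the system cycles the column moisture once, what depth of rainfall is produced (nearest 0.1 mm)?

Rainfall = ε × PW = 0.57 × 55.9 = 31.9 mm.

rainfall ≈ 31.9 mm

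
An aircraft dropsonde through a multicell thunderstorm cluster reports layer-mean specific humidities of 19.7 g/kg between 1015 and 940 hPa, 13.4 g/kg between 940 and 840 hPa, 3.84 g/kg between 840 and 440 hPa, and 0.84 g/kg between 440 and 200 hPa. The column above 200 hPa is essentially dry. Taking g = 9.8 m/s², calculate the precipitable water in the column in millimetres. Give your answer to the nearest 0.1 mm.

PW ≈ 46.5 mm

Precipitable water is the column-integrated vapour mass per unit area: PW = (1/g) Σ q̄ Δp, with q in kg/kg and Δp in Pa (1 kg/m² of water = 1 mm).
Layer 1015–940 hPa: Δp = 75 hPa = 7500 Pa, q̄ = 0.0197 kg/kg → 0.0197 × 7500 / 9.8 = 15.08 mm
Layer 940–840 hPa: Δp = 100 hPa = 10000 Pa, q̄ = 0.0134 kg/kg → 0.0134 × 10000 / 9.8 = 13.67 mm
Layer 840–440 hPa: Δp = 400 hPa = 40000 Pa, q̄ = 0.00384 kg/kg → 0.00384 × 40000 / 9.8 = 15.67 mm
Layer 440–200 hPa: Δp = 240 hPa = 24000 Pa, q̄ = 0.00084 kg/kg → 0.00084 × 24000 / 9.8 = 2.06 mm
PW = 15.08 + 13.67 + 15.67 + 2.06 = 46.48 ≈ 46.5 mm.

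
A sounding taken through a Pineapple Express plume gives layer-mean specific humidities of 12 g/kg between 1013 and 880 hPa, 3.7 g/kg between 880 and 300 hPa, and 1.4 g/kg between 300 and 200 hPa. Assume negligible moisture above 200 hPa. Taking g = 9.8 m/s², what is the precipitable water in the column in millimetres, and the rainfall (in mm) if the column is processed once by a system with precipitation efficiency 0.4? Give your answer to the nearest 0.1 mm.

Precipitable water is the column-integrated vapour mass per unit area: PW = (1/g) Σ q̄ Δp, with q in kg/kg and Δp in Pa (1 kg/m² of water = 1 mm).
Layer 1013–880 hPa: Δp = 133 hPa = 13300 Pa, q̄ = 0.012 kg/kg → 0.012 × 13300 / 9.8 = 16.29 mm
Layer 880–300 hPa: Δp = 580 hPa = 58000 Pa, q̄ = 0.0037 kg/kg → 0.0037 × 58000 / 9.8 = 21.90 mm
Layer 300–200 hPa: Δp = 100 hPa = 10000 Pa, q̄ = 0.0014 kg/kg → 0.0014 × 10000 / 9.8 = 1.43 mm
PW = 16.29 + 21.90 + 1.43 = 39.62 ≈ 39.6 mm.
Rainfall = ε × PW = 0.4 × 39.6 = 15.8 mm.

PW ≈ 39.6 mm; rainfall ≈ 15.8 mm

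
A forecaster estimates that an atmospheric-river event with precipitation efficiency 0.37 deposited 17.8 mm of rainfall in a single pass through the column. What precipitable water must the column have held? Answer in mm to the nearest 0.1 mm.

PW ≈ 48.1 mm

PW = rainfall / ε = 17.8 / 0.37 = 48.1 mm.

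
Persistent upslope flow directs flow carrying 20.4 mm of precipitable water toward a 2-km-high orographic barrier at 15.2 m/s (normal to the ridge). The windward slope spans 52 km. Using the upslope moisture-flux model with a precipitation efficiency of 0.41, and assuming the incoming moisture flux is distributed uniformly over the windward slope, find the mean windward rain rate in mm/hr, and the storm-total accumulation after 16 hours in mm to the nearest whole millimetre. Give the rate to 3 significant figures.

Incoming column moisture flux per unit ridge length: F = V × PW = 15.2 × 20.4 = 310.08 mm·m/s.
Spread over the 52 km slope with efficiency ε = 0.41: R = ε·F/W = 0.41 × 310.08 / 52000 m = 2.445e-03 mm/s.
R = 2.445e-03 × 3600 = 8.80 mm/hr.
Over 16 h: total = 8.80 × 16 = 140.8 ≈ 141 mm.

R ≈ 8.80 mm/hr; total ≈ 141 mm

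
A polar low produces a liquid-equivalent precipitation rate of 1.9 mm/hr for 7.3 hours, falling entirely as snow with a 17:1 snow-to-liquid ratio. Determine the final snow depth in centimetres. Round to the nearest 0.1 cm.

snow depth ≈ 23.6 cm

Liquid-equivalent depth = 1.9 × 7.3 = 13.87 mm.
Snow depth = 13.87 mm × 17 = 235.79 mm = 23.6 cm.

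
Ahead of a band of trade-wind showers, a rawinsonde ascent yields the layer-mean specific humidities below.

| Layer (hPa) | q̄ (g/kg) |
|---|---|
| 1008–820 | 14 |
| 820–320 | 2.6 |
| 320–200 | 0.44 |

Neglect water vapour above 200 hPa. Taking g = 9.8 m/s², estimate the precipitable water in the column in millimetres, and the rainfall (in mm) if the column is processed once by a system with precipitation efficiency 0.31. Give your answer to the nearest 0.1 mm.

Precipitable water is the column-integrated vapour mass per unit area: PW = (1/g) Σ q̄ Δp, with q in kg/kg and Δp in Pa (1 kg/m² of water = 1 mm).
Layer 1008–820 hPa: Δp = 188 hPa = 18800 Pa, q̄ = 0.014 kg/kg → 0.014 × 18800 / 9.8 = 26.86 mm
Layer 820–320 hPa: Δp = 500 hPa = 50000 Pa, q̄ = 0.0026 kg/kg → 0.0026 × 50000 / 9.8 = 13.27 mm
Layer 320–200 hPa: Δp = 120 hPa = 12000 Pa, q̄ = 0.00044 kg/kg → 0.00044 × 12000 / 9.8 = 0.54 mm
PW = 26.86 + 13.27 + 0.54 = 40.67 ≈ 40.7 mm.
Rainfall = ε × PW = 0.31 × 40.7 = 12.6 mm.

PW ≈ 40.7 mm; rainfall ≈ 12.6 mm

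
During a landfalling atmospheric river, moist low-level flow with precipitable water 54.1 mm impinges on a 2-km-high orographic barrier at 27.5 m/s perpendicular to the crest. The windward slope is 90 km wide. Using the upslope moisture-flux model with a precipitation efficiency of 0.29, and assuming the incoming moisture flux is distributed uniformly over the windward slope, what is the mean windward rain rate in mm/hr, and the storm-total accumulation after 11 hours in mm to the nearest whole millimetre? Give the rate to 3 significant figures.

R ≈ 17.3 mm/hr; total ≈ 190 mm

Incoming column moisture flux per unit ridge length: F = V × PW = 27.5 × 54.1 = 1487.75 mm·m/s.
Spread over the 90 km slope with efficiency ε = 0.29: R = ε·F/W = 0.29 × 1487.75 / 90000 m = 4.794e-03 mm/s.
R = 4.794e-03 × 3600 = 17.3 mm/hr.
Over 11 h: total = 17.3 × 11 = 190.3 ≈ 190 mm.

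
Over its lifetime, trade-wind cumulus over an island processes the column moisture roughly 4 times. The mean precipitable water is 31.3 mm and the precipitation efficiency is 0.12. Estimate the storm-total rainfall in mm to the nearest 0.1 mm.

Each cycle deposits ε × PW = 0.12 × 31.3 = 3.756 mm.
Over 4 cycles: 4 × 3.756 = 15.0 mm.

rainfall ≈ 15.0 mm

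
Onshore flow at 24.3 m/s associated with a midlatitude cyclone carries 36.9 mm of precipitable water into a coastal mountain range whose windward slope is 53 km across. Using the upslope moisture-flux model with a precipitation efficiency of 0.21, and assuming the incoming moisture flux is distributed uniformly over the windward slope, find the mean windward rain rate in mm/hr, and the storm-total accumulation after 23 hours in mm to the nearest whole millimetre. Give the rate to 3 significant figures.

Incoming column moisture flux per unit ridge length: F = V × PW = 24.3 × 36.9 = 896.67 mm·m/s.
Spread over the 53 km slope with efficiency ε = 0.21: R = ε·F/W = 0.21 × 896.67 / 53000 m = 3.553e-03 mm/s.
R = 3.553e-03 × 3600 = 12.8 mm/hr.
Over 23 h: total = 12.8 × 23 = 294.4 ≈ 294 mm.

R ≈ 12.8 mm/hr; total ≈ 294 mm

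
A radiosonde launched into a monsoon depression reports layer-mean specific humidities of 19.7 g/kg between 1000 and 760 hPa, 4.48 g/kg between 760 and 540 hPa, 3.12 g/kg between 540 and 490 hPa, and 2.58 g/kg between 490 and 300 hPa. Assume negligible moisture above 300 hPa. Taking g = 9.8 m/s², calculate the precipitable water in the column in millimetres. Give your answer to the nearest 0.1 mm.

Precipitable water is the column-integrated vapour mass per unit area: PW = (1/g) Σ q̄ Δp, with q in kg/kg and Δp in Pa (1 kg/m² of water = 1 mm).
Layer 1000–760 hPa: Δp = 240 hPa = 24000 Pa, q̄ = 0.0197 kg/kg → 0.0197 × 24000 / 9.8 = 48.24 mm
Layer 760–540 hPa: Δp = 220 hPa = 22000 Pa, q̄ = 0.00448 kg/kg → 0.00448 × 22000 / 9.8 = 10.06 mm
Layer 540–490 hPa: Δp = 50 hPa = 5000 Pa, q̄ = 0.00312 kg/kg → 0.00312 × 5000 / 9.8 = 1.59 mm
Layer 490–300 hPa: Δp = 190 hPa = 19000 Pa, q̄ = 0.00258 kg/kg → 0.00258 × 19000 / 9.8 = 5.00 mm
PW = 48.24 + 10.06 + 1.59 + 5.00 = 64.89 ≈ 64.9 mm.

PW ≈ 64.9 mm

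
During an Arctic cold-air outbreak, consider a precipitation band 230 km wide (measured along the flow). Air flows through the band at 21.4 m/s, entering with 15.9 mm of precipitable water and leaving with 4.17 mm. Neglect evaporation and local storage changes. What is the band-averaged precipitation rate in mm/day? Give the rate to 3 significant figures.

Column moisture flux per unit crosswind length is F = V × PW.
Inflow: F_in = 21.4 × 15.9 = 340.26 mm·m/s
Outflow: F_out = 21.4 × 4.17 = 89.238 mm·m/s
Steady-state rate R = (F_in − F_out)/L = (340.26 − 89.238) / 230000 m = 1.091e-03 mm/s.
R = 1.091e-03 × 3600 × 24 = 94.3 mm/day.

R ≈ 94.3 mm/day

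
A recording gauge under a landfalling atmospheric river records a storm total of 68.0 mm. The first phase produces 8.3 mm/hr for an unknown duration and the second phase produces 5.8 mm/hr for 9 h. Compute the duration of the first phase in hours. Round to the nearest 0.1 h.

Known phases: 5.8 × 9 = 52.2 mm.
Remaining depth = 68.0 − 52.2 = 15.8 mm.
Duration = 15.8 / 8.3 = 1.9 h.

duration ≈ 1.9 h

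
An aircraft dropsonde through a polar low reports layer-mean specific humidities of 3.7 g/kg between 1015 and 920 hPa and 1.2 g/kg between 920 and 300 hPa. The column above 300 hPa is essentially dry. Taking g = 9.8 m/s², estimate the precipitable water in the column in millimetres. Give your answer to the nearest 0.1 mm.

Precipitable water is the column-integrated vapour mass per unit area: PW = (1/g) Σ q̄ Δp, with q in kg/kg and Δp in Pa (1 kg/m² of water = 1 mm).
Layer 1015–920 hPa: Δp = 95 hPa = 9500 Pa, q̄ = 0.0037 kg/kg → 0.0037 × 9500 / 9.8 = 3.59 mm
Layer 920–300 hPa: Δp = 620 hPa = 62000 Pa, q̄ = 0.0012 kg/kg → 0.0012 × 62000 / 9.8 = 7.59 mm
PW = 3.59 + 7.59 = 11.18 ≈ 11.2 mm.

PW ≈ 11.2 mm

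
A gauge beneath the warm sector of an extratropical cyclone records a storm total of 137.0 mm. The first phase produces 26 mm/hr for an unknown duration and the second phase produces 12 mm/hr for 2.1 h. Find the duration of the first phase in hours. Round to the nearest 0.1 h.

duration ≈ 4.3 h

Known phases: 12 × 2.1 = 25.2 mm.
Remaining depth = 137.0 − 25.2 = 111.8 mm.
Duration = 111.8 / 26 = 4.3 h.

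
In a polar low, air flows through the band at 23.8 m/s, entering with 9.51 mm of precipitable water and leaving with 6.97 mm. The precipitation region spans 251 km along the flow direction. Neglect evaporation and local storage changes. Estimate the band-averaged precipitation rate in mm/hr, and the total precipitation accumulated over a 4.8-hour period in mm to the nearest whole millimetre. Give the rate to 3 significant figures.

Column moisture flux per unit crosswind length is F = V × PW.
Inflow: F_in = 23.8 × 9.51 = 226.338 mm·m/s
Outflow: F_out = 23.8 × 6.97 = 165.886 mm·m/s
Steady-state rate R = (F_in − F_out)/L = (226.338 − 165.886) / 251000 m = 2.408e-04 mm/s.
R = 2.408e-04 × 3600 = 0.867 mm/hr.
Over 4.8 h: total = 0.867 × 4.8 = 4.1616 ≈ 4 mm.

R ≈ 0.867 mm/hr; total ≈ 4 mm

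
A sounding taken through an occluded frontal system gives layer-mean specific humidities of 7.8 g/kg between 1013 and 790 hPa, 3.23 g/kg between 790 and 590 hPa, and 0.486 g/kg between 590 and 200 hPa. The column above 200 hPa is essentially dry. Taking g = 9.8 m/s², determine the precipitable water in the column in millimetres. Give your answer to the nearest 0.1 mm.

Precipitable water is the column-integrated vapour mass per unit area: PW = (1/g) Σ q̄ Δp, with q in kg/kg and Δp in Pa (1 kg/m² of water = 1 mm).
Layer 1013–790 hPa: Δp = 223 hPa = 22300 Pa, q̄ = 0.0078 kg/kg → 0.0078 × 22300 / 9.8 = 17.75 mm
Layer 790–590 hPa: Δp = 200 hPa = 20000 Pa, q̄ = 0.00323 kg/kg → 0.00323 × 20000 / 9.8 = 6.59 mm
Layer 590–200 hPa: Δp = 390 hPa = 39000 Pa, q̄ = 0.000486 kg/kg → 0.000486 × 39000 / 9.8 = 1.93 mm
PW = 17.75 + 6.59 + 1.93 = 26.27 ≈ 26.3 mm.

PW ≈ 26.3 mm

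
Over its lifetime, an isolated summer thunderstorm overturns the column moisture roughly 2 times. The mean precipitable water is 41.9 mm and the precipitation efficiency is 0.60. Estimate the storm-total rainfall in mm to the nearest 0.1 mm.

Each cycle deposits ε × PW = 0.60 × 41.9 = 25.14 mm.
Over 2 cycles: 2 × 25.14 = 50.3 mm.

rainfall ≈ 50.3 mm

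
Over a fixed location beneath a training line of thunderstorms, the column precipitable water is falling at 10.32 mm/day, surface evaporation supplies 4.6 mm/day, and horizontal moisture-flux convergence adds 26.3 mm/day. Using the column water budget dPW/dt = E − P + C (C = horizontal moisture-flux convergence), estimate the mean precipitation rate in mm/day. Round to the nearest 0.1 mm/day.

dPW/dt = -10.32 mm/day.
P = E + C − dPW/dt = 4.6 + (26.3) − (-10.32) = 41.2 mm/day.

P ≈ 41.2 mm/day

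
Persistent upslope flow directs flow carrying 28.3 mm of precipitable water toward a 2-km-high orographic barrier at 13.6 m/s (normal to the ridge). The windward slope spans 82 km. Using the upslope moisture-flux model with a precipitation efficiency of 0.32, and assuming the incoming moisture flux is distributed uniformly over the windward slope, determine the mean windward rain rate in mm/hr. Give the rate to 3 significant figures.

R ≈ 5.41 mm/hr

Incoming column moisture flux per unit ridge length: F = V × PW = 13.6 × 28.3 = 384.88 mm·m/s.
Spread over the 82 km slope with efficiency ε = 0.32: R = ε·F/W = 0.32 × 384.88 / 82000 m = 1.502e-03 mm/s.
R = 1.502e-03 × 3600 = 5.41 mm/hr.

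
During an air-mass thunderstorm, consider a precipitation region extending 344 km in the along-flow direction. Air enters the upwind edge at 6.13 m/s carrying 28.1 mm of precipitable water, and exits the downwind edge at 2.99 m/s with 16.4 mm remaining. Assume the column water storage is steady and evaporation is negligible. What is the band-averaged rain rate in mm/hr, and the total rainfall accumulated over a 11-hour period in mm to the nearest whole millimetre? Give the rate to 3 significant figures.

R ≈ 1.29 mm/hr; total ≈ 14 mm

Column moisture flux per unit crosswind length is F = V × PW.
Inflow: F_in = 6.13 × 28.1 = 172.253 mm·m/s
Outflow: F_out = 2.99 × 16.4 = 49.036 mm·m/s
Steady-state rate R = (F_in − F_out)/L = (172.253 − 49.036) / 344000 m = 3.582e-04 mm/s.
R = 3.582e-04 × 3600 = 1.29 mm/hr.
Over 11 h: total = 1.29 × 11 = 14.19 ≈ 14 mm.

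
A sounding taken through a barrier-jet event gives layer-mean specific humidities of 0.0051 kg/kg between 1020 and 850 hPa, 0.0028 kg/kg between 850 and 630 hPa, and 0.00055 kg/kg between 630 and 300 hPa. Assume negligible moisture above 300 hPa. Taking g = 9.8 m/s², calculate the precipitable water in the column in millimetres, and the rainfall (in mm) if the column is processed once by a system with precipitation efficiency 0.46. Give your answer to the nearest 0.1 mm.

Precipitable water is the column-integrated vapour mass per unit area: PW = (1/g) Σ q̄ Δp, with q in kg/kg and Δp in Pa (1 kg/m² of water = 1 mm).
Layer 1020–850 hPa: Δp = 170 hPa = 17000 Pa, q̄ = 0.0051 kg/kg → 0.0051 × 17000 / 9.8 = 8.85 mm
Layer 850–630 hPa: Δp = 220 hPa = 22000 Pa, q̄ = 0.0028 kg/kg → 0.0028 × 22000 / 9.8 = 6.29 mm
Layer 630–300 hPa: Δp = 330 hPa = 33000 Pa, q̄ = 0.00055 kg/kg → 0.00055 × 33000 / 9.8 = 1.85 mm
PW = 8.85 + 6.29 + 1.85 = 16.99 ≈ 17.0 mm.
Rainfall = ε × PW = 0.46 × 17.0 = 7.8 mm.

PW ≈ 17.0 mm; rainfall ≈ 7.8 mm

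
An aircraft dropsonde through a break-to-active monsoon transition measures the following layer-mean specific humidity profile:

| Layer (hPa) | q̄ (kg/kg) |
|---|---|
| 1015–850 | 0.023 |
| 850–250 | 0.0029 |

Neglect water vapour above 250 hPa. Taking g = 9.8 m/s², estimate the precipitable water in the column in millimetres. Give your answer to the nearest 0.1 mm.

PW ≈ 56.5 mm

Precipitable water is the column-integrated vapour mass per unit area: PW = (1/g) Σ q̄ Δp, with q in kg/kg and Δp in Pa (1 kg/m² of water = 1 mm).
Layer 1015–850 hPa: Δp = 165 hPa = 16500 Pa, q̄ = 0.023 kg/kg → 0.023 × 16500 / 9.8 = 38.72 mm
Layer 850–250 hPa: Δp = 600 hPa = 60000 Pa, q̄ = 0.0029 kg/kg → 0.0029 × 60000 / 9.8 = 17.76 mm
PW = 38.72 + 17.76 = 56.48 ≈ 56.5 mm.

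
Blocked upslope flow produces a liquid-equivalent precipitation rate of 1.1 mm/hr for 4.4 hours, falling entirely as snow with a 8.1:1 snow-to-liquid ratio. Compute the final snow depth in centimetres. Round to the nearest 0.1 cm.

snow depth ≈ 3.9 cm

Liquid-equivalent depth = 1.1 × 4.4 = 4.84 mm.
Snow depth = 4.84 mm × 8.1 = 39.204 mm = 3.9 cm.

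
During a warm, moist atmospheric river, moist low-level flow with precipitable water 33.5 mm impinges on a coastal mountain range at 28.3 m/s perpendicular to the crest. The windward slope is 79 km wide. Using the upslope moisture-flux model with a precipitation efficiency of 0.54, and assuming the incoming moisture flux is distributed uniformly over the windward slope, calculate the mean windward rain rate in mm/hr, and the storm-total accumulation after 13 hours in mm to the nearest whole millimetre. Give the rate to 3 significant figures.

Incoming column moisture flux per unit ridge length: F = V × PW = 28.3 × 33.5 = 948.05 mm·m/s.
Spread over the 79 km slope with efficiency ε = 0.54: R = ε·F/W = 0.54 × 948.05 / 79000 m = 6.480e-03 mm/s.
R = 6.480e-03 × 3600 = 23.3 mm/hr.
Over 13 h: total = 23.3 × 13 = 302.9 ≈ 303 mm.

R ≈ 23.3 mm/hr; total ≈ 303 mm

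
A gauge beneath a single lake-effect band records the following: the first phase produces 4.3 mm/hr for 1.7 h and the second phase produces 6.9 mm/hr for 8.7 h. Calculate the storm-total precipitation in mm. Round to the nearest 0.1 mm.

total ≈ 67.3 mm

Total = Σ Rᵢ Δtᵢ = 4.3 × 1.7 + 6.9 × 8.7
      = 7.31 + 60.03 = 67.3 mm.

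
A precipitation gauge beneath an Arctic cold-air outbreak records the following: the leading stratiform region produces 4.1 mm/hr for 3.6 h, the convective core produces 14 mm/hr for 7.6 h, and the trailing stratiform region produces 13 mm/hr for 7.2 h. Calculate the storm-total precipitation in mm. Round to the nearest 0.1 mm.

Total = Σ Rᵢ Δtᵢ = 4.1 × 3.6 + 14 × 7.6 + 13 × 7.2
      = 14.76 + 106.4 + 93.6 = 214.8 mm.

total ≈ 214.8 mm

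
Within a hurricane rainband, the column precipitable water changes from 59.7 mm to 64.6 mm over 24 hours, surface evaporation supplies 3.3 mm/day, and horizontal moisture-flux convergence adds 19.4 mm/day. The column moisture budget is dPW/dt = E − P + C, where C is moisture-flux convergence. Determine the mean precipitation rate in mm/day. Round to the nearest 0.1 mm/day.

P ≈ 17.8 mm/day

dPW/dt = (64.6 − 59.7) mm / (24/24 day) = +4.900 mm/day.
P = E + C − dPW/dt = 3.3 + (19.4) − (+4.900) = 17.8 mm/day.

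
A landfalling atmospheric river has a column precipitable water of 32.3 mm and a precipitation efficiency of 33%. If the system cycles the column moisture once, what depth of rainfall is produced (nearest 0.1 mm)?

rainfall ≈ 10.7 mm

Rainfall = ε × PW = 0.33 × 32.3 = 10.7 mm.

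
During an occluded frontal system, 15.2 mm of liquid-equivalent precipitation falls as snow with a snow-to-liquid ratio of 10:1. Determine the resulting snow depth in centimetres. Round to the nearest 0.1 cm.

Snow depth = liquid × ratio = 15.2 mm × 10 = 152 mm = 15.2 cm.

snow depth ≈ 15.2 cm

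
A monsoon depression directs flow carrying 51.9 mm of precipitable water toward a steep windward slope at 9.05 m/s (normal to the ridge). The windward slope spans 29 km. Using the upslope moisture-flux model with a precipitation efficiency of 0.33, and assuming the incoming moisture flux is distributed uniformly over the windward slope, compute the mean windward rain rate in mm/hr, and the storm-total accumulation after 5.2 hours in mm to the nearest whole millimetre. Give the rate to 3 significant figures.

R ≈ 19.2 mm/hr; total ≈ 100 mm

Incoming column moisture flux per unit ridge length: F = V × PW = 9.05 × 51.9 = 469.695 mm·m/s.
Spread over the 29 km slope with efficiency ε = 0.33: R = ε·F/W = 0.33 × 469.695 / 29000 m = 5.345e-03 mm/s.
R = 5.345e-03 × 3600 = 19.2 mm/hr.
Over 5.2 h: total = 19.2 × 5.2 = 99.84 ≈ 100 mm.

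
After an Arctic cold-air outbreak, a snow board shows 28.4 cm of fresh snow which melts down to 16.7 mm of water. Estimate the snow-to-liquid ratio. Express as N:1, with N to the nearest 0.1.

Ratio = snow depth / SWE = 284 mm / 16.7 mm = 17.0, i.e. 17.0:1.

ratio ≈ 17.0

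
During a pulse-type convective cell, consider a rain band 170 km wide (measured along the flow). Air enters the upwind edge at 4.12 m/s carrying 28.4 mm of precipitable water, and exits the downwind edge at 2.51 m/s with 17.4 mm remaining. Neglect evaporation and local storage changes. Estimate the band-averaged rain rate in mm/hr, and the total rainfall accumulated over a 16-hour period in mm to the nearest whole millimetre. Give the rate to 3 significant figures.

R ≈ 1.55 mm/hr; total ≈ 25 mm

Column moisture flux per unit crosswind length is F = V × PW.
Inflow: F_in = 4.12 × 28.4 = 117.008 mm·m/s
Outflow: F_out = 2.51 × 17.4 = 43.674 mm·m/s
Steady-state rate R = (F_in − F_out)/L = (117.008 − 43.674) / 170000 m = 4.314e-04 mm/s.
R = 4.314e-04 × 3600 = 1.55 mm/hr.
Over 16 h: total = 1.55 × 16 = 24.8 ≈ 25 mm.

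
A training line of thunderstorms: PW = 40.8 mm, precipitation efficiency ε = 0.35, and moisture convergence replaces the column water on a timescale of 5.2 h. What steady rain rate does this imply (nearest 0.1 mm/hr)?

R ≈ 2.7 mm/hr

Each overturning extracts ε × PW = 0.35 × 40.8 = 14.28 mm.
Rate = ε·PW / τ = 14.28 / 5.2 h = 2.7 mm/hr.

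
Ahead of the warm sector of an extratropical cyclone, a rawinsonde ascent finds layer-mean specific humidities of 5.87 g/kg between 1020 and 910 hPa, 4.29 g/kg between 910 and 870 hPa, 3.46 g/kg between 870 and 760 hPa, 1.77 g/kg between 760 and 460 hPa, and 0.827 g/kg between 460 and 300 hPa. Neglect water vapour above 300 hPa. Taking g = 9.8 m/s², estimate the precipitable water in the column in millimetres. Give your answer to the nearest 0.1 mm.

PW ≈ 19.0 mm

Precipitable water is the column-integrated vapour mass per unit area: PW = (1/g) Σ q̄ Δp, with q in kg/kg and Δp in Pa (1 kg/m² of water = 1 mm).
Layer 1020–910 hPa: Δp = 110 hPa = 11000 Pa, q̄ = 0.00587 kg/kg → 0.00587 × 11000 / 9.8 = 6.59 mm
Layer 910–870 hPa: Δp = 40 hPa = 4000 Pa, q̄ = 0.00429 kg/kg → 0.00429 × 4000 / 9.8 = 1.75 mm
Layer 870–760 hPa: Δp = 110 hPa = 11000 Pa, q̄ = 0.00346 kg/kg → 0.00346 × 11000 / 9.8 = 3.88 mm
Layer 760–460 hPa: Δp = 300 hPa = 30000 Pa, q̄ = 0.00177 kg/kg → 0.00177 × 30000 / 9.8 = 5.42 mm
Layer 460–300 hPa: Δp = 160 hPa = 16000 Pa, q̄ = 0.000827 kg/kg → 0.000827 × 16000 / 9.8 = 1.35 mm
PW = 6.59 + 1.75 + 3.88 + 5.42 + 1.35 = 18.99 ≈ 19.0 mm.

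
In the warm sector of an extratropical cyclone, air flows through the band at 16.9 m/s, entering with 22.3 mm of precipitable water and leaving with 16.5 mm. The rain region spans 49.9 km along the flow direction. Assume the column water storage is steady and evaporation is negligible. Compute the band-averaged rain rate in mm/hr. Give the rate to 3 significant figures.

Column moisture flux per unit crosswind length is F = V × PW.
Inflow: F_in = 16.9 × 22.3 = 376.87 mm·m/s
Outflow: F_out = 16.9 × 16.5 = 278.85 mm·m/s
Steady-state rate R = (F_in − F_out)/L = (376.87 − 278.85) / 49900 m = 1.964e-03 mm/s.
R = 1.964e-03 × 3600 = 7.07 mm/hr.

R ≈ 7.07 mm/hr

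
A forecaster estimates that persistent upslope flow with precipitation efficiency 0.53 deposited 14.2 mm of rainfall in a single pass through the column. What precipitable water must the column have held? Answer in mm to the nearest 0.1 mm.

PW = rainfall / ε = 14.2 / 0.53 = 26.8 mm.

PW ≈ 26.8 mm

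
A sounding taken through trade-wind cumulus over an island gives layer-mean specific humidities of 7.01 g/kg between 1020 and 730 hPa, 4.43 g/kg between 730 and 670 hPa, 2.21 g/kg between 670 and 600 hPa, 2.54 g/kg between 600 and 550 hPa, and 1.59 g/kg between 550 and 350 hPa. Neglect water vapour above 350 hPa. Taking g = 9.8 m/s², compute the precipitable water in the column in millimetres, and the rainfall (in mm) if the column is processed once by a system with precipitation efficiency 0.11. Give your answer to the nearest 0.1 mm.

PW ≈ 29.6 mm; rainfall ≈ 3.3 mm

Precipitable water is the column-integrated vapour mass per unit area: PW = (1/g) Σ q̄ Δp, with q in kg/kg and Δp in Pa (1 kg/m² of water = 1 mm).
Layer 1020–730 hPa: Δp = 290 hPa = 29000 Pa, q̄ = 0.00701 kg/kg → 0.00701 × 29000 / 9.8 = 20.74 mm
Layer 730–670 hPa: Δp = 60 hPa = 6000 Pa, q̄ = 0.00443 kg/kg → 0.00443 × 6000 / 9.8 = 2.71 mm
Layer 670–600 hPa: Δp = 70 hPa = 7000 Pa, q̄ = 0.00221 kg/kg → 0.00221 × 7000 / 9.8 = 1.58 mm
Layer 600–550 hPa: Δp = 50 hPa = 5000 Pa, q̄ = 0.00254 kg/kg → 0.00254 × 5000 / 9.8 = 1.30 mm
Layer 550–350 hPa: Δp = 200 hPa = 20000 Pa, q̄ = 0.00159 kg/kg → 0.00159 × 20000 / 9.8 = 3.24 mm
PW = 20.74 + 2.71 + 1.58 + 1.30 + 3.24 = 29.57 ≈ 29.6 mm.
Rainfall = ε × PW = 0.11 × 29.6 = 3.3 mm.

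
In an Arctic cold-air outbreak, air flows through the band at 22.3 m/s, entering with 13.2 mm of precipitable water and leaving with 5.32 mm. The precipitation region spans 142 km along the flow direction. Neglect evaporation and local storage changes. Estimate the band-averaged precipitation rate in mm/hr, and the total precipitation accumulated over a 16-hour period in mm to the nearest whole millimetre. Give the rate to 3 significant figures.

Column moisture flux per unit crosswind length is F = V × PW.
Inflow: F_in = 22.3 × 13.2 = 294.36 mm·m/s
Outflow: F_out = 22.3 × 5.32 = 118.636 mm·m/s
Steady-state rate R = (F_in − F_out)/L = (294.36 − 118.636) / 142000 m = 1.237e-03 mm/s.
R = 1.237e-03 × 3600 = 4.45 mm/hr.
Over 16 h: total = 4.45 × 16 = 71.2 ≈ 71 mm.

R ≈ 4.45 mm/hr; total ≈ 71 mm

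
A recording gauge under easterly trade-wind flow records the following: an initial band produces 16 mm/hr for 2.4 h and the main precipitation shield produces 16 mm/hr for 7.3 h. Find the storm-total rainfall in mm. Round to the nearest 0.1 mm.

Total = Σ Rᵢ Δtᵢ = 16 × 2.4 + 16 × 7.3
      = 38.4 + 116.8 = 155.2 mm.

total ≈ 155.2 mm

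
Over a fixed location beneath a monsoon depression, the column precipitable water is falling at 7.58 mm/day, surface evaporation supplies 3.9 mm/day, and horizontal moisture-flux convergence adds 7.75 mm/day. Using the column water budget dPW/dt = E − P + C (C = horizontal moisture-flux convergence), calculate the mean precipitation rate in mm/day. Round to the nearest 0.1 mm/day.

P ≈ 19.2 mm/day

dPW/dt = -7.58 mm/day.
P = E + C − dPW/dt = 3.9 + (7.75) − (-7.58) = 19.2 mm/day.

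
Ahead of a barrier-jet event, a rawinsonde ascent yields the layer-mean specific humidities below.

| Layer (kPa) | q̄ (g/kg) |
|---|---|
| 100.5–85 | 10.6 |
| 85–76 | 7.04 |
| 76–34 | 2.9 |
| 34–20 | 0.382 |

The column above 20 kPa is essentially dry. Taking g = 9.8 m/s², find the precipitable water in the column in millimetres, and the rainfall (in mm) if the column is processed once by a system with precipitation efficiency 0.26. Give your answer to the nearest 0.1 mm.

Precipitable water is the column-integrated vapour mass per unit area: PW = (1/g) Σ q̄ Δp, with q in kg/kg and Δp in Pa (1 kg/m² of water = 1 mm).
Layer 100.5–85 kPa: Δp = 155 hPa = 15500 Pa, q̄ = 0.0106 kg/kg → 0.0106 × 15500 / 9.8 = 16.77 mm
Layer 85–76 kPa: Δp = 90 hPa = 9000 Pa, q̄ = 0.00704 kg/kg → 0.00704 × 9000 / 9.8 = 6.47 mm
Layer 76–34 kPa: Δp = 420 hPa = 42000 Pa, q̄ = 0.0029 kg/kg → 0.0029 × 42000 / 9.8 = 12.43 mm
Layer 34–20 kPa: Δp = 140 hPa = 14000 Pa, q̄ = 0.000382 kg/kg → 0.000382 × 14000 / 9.8 = 0.55 mm
PW = 16.77 + 6.47 + 12.43 + 0.55 = 36.22 ≈ 36.2 mm.
Rainfall = ε × PW = 0.26 × 36.2 = 9.4 mm.

PW ≈ 36.2 mm; rainfall ≈ 9.4 mm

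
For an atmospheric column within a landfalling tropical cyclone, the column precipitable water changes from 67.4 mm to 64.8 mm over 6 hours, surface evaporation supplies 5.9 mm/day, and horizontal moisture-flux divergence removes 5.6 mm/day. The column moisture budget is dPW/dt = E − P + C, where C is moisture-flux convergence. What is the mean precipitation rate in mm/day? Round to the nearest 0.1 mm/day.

dPW/dt = (64.8 − 67.4) mm / (6/24 day) = -10.400 mm/day.
P = E + C − dPW/dt = 5.9 + (-5.6) − (-10.400) = 10.7 mm/day.

P ≈ 10.7 mm/day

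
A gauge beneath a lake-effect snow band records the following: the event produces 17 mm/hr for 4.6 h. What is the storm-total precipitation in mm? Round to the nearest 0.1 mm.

total ≈ 78.2 mm

Total = Σ Rᵢ Δtᵢ = 17 × 4.6
      = 78.2 = 78.2 mm.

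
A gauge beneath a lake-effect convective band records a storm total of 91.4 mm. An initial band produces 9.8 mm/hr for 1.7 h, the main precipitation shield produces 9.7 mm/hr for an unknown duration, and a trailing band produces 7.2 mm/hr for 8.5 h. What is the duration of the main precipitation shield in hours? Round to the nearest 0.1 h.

Known phases: 9.8 × 1.7 + 7.2 × 8.5 = 16.66 + 61.2 = 77.86 mm.
Remaining depth = 91.4 − 77.86 = 13.54 mm.
Duration = 13.54 / 9.7 = 1.4 h.

duration ≈ 1.4 h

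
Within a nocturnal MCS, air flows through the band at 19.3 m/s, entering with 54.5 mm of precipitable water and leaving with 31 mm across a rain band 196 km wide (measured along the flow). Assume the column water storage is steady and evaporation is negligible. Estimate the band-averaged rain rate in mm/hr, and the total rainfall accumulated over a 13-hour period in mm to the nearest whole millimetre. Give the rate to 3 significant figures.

R ≈ 8.33 mm/hr; total ≈ 108 mm

Column moisture flux per unit crosswind length is F = V × PW.
Inflow: F_in = 19.3 × 54.5 = 1051.85 mm·m/s
Outflow: F_out = 19.3 × 31 = 598.3 mm·m/s
Steady-state rate R = (F_in − F_out)/L = (1051.85 − 598.3) / 196000 m = 2.314e-03 mm/s.
R = 2.314e-03 × 3600 = 8.33 mm/hr.
Over 13 h: total = 8.33 × 13 = 108.29 ≈ 108 mm.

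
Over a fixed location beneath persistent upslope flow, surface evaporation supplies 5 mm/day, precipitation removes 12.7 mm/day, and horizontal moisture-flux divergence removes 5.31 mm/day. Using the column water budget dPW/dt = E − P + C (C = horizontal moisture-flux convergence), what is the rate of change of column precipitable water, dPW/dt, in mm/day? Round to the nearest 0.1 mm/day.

dPW/dt ≈ -13.0 mm/day

dPW/dt = E − P + C = 5 − 12.7 + (-5.31) = -13.0 mm/day.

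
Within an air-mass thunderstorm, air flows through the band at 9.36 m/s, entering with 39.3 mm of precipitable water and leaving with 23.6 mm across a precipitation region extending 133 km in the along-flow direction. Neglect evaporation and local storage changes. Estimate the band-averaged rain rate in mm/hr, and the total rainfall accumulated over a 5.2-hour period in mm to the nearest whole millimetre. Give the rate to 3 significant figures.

Column moisture flux per unit crosswind length is F = V × PW.
Inflow: F_in = 9.36 × 39.3 = 367.848 mm·m/s
Outflow: F_out = 9.36 × 23.6 = 220.896 mm·m/s
Steady-state rate R = (F_in − F_out)/L = (367.848 − 220.896) / 133000 m = 1.105e-03 mm/s.
R = 1.105e-03 × 3600 = 3.98 mm/hr.
Over 5.2 h: total = 3.98 × 5.2 = 20.696 ≈ 21 mm.

R ≈ 3.98 mm/hr; total ≈ 21 mm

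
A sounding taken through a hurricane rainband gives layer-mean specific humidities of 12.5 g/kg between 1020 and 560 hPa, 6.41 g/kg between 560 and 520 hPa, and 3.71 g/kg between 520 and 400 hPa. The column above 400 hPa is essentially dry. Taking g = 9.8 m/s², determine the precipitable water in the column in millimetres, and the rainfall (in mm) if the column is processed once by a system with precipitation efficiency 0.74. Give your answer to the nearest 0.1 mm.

PW ≈ 65.8 mm; rainfall ≈ 48.7 mm

Precipitable water is the column-integrated vapour mass per unit area: PW = (1/g) Σ q̄ Δp, with q in kg/kg and Δp in Pa (1 kg/m² of water = 1 mm).
Layer 1020–560 hPa: Δp = 460 hPa = 46000 Pa, q̄ = 0.0125 kg/kg → 0.0125 × 46000 / 9.8 = 58.67 mm
Layer 560–520 hPa: Δp = 40 hPa = 4000 Pa, q̄ = 0.00641 kg/kg → 0.00641 × 4000 / 9.8 = 2.62 mm
Layer 520–400 hPa: Δp = 120 hPa = 12000 Pa, q̄ = 0.00371 kg/kg → 0.00371 × 12000 / 9.8 = 4.54 mm
PW = 58.67 + 2.62 + 4.54 = 65.83 ≈ 65.8 mm.
Rainfall = ε × PW = 0.74 × 65.8 = 48.7 mm.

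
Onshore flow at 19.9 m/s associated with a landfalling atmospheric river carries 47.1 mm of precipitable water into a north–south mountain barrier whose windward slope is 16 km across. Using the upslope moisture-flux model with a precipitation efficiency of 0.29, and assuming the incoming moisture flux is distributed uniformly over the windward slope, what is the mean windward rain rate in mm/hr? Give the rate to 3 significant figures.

R ≈ 61.2 mm/hr

Incoming column moisture flux per unit ridge length: F = V × PW = 19.9 × 47.1 = 937.29 mm·m/s.
Spread over the 16 km slope with efficiency ε = 0.29: R = ε·F/W = 0.29 × 937.29 / 16000 m = 1.699e-02 mm/s.
R = 1.699e-02 × 3600 = 61.2 mm/hr.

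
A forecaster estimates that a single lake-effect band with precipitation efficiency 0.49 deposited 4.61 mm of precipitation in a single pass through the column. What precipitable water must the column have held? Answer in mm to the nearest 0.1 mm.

PW ≈ 9.4 mm

PW = precipitation / ε = 4.61 / 0.49 = 9.4 mm.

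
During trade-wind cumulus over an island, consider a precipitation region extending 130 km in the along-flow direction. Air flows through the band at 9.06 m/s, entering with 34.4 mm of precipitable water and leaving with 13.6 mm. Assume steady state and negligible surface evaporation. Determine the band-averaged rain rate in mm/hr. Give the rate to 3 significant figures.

R ≈ 5.22 mm/hr

Column moisture flux per unit crosswind length is F = V × PW.
Inflow: F_in = 9.06 × 34.4 = 311.664 mm·m/s
Outflow: F_out = 9.06 × 13.6 = 123.216 mm·m/s
Steady-state rate R = (F_in − F_out)/L = (311.664 − 123.216) / 130000 m = 1.450e-03 mm/s.
R = 1.450e-03 × 3600 = 5.22 mm/hr.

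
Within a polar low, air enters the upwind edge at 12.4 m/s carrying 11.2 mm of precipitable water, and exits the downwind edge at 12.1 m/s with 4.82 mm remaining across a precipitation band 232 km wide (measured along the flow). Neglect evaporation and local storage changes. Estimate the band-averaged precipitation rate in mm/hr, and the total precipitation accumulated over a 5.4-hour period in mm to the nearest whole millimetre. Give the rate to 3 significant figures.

R ≈ 1.25 mm/hr; total ≈ 7 mm

Column moisture flux per unit crosswind length is F = V × PW.
Inflow: F_in = 12.4 × 11.2 = 138.88 mm·m/s
Outflow: F_out = 12.1 × 4.82 = 58.322 mm·m/s
Steady-state rate R = (F_in − F_out)/L = (138.88 − 58.322) / 232000 m = 3.472e-04 mm/s.
R = 3.472e-04 × 3600 = 1.25 mm/hr.
Over 5.4 h: total = 1.25 × 5.4 = 6.75 ≈ 7 mm.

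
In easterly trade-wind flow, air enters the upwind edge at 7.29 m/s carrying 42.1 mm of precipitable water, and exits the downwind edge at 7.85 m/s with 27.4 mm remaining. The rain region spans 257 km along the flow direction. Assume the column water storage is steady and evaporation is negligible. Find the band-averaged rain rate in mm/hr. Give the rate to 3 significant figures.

Column moisture flux per unit crosswind length is F = V × PW.
Inflow: F_in = 7.29 × 42.1 = 306.909 mm·m/s
Outflow: F_out = 7.85 × 27.4 = 215.09 mm·m/s
Steady-state rate R = (F_in − F_out)/L = (306.909 − 215.09) / 257000 m = 3.573e-04 mm/s.
R = 3.573e-04 × 3600 = 1.29 mm/hr.

R ≈ 1.29 mm/hr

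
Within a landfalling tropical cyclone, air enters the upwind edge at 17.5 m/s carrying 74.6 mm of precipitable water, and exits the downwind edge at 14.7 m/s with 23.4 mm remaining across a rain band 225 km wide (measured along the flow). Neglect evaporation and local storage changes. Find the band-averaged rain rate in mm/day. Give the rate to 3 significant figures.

R ≈ 369 mm/day

Column moisture flux per unit crosswind length is F = V × PW.
Inflow: F_in = 17.5 × 74.6 = 1305.5 mm·m/s
Outflow: F_out = 14.7 × 23.4 = 343.98 mm·m/s
Steady-state rate R = (F_in − F_out)/L = (1305.5 − 343.98) / 225000 m = 4.273e-03 mm/s.
R = 4.273e-03 × 3600 × 24 = 369 mm/day.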